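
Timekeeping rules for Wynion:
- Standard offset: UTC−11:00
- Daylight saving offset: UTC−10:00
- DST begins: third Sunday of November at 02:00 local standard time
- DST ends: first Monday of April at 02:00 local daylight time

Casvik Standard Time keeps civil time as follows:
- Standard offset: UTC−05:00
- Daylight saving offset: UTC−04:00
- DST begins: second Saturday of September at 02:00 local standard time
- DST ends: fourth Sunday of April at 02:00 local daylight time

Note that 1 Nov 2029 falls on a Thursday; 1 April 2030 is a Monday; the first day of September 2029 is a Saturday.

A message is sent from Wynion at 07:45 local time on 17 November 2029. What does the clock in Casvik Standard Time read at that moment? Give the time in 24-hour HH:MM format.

14:45

1 November 2029 is a Thursday, so the first Sunday is November 4 and the third is November 18.
1 April 2030 is a Monday, so the first Monday is April 1.
17 November 2029 is outside the daylight-saving period (18 November 2029 – 1 April 2030), so Wynion is on standard time, UTC−11:00.
07:45 Wynion + 11h = 18:45 UTC.
1 September 2029 is a Saturday, so the first Saturday is September 1 and the second is September 8.
1 April 2030 is a Monday, so the first Sunday is April 7 and the fourth is April 28.
At the standard offset (UTC−05:00), 18:45 UTC − 5h = 13:45 Casvik Standard Time standard time.
The standard-time date in Casvik Standard Time, 17 November 2029, falls between 8 September 2029 and 28 April 2030, so daylight saving is in effect and Casvik Standard Time is at UTC−04:00.
18:45 UTC − 4h = 14:45 Casvik Standard Time.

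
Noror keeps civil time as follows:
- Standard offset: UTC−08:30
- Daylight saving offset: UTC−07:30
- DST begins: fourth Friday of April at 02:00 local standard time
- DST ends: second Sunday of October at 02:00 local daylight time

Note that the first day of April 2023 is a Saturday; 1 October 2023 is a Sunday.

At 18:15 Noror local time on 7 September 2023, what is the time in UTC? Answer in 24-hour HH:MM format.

1 April 2023 is a Saturday, so the first Friday is April 7 and the fourth is April 28.
1 October 2023 is a Sunday, so the first Sunday is October 1 and the second is October 8.
7 September 2023 falls between 28 April and 8 October, so daylight saving is in effect and Noror is at UTC−07:30.
18:15 local + 7h30m = 01:45 UTC (rolling into the next day, 8 September 2023).

01:45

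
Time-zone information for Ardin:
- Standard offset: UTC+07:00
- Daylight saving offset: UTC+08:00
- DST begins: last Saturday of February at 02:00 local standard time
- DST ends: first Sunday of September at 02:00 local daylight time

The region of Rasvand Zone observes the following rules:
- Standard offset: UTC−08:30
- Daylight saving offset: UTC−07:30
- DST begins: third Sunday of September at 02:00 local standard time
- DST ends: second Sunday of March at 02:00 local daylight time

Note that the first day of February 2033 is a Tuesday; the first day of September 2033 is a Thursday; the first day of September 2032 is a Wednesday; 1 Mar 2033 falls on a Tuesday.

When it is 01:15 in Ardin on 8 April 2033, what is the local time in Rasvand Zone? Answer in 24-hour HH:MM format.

1 February 2033 is a Tuesday, so Saturdays fall on 5, 12, 19, 26; the last is February 26.
1 September 2033 is a Thursday, so the first Sunday is September 4.
Daylight saving runs 26 February – 4 September; 8 April 2033 is inside that window, so Ardin is at UTC+08:00.
01:15 Ardin − 8h = 17:15 UTC (rolling into the previous day, 7 April 2033).
1 September 2032 is a Wednesday, so the first Sunday is September 5 and the third is September 19.
1 March 2033 is a Tuesday, so the first Sunday is March 6 and the second is March 13.
At the standard offset (UTC−08:30), 17:15 UTC − 8h30m = 08:45 Rasvand Zone standard time.
Daylight saving runs 19 September 2032 – 13 March 2033; the standard-time date in Rasvand Zone, 7 April 2033, is outside that window, so Rasvand Zone is on standard time at UTC−08:30.
17:15 UTC − 8h30m = 08:45 Rasvand Zone.

08:45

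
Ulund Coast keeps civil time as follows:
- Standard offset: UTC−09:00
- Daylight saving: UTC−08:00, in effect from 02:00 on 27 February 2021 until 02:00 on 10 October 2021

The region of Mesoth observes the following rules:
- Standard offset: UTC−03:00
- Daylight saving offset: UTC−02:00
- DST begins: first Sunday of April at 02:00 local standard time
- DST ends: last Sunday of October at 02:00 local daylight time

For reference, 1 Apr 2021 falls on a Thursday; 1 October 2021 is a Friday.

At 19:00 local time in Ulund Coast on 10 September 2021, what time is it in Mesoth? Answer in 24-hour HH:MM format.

Daylight saving runs 27 February – 10 October; 10 September 2021 is inside that window, so Ulund Coast is at UTC−08:00.
19:00 Ulund Coast + 8h = 03:00 UTC (rolling into the next day, 11 September 2021).
1 April 2021 is a Thursday, so the first Sunday is April 4.
1 October 2021 is a Friday, so Sundays fall on 3, 10, 17, 24, 31; the last is October 31.
At the standard offset (UTC−03:00), 03:00 UTC − 3h = 00:00 Mesoth standard time.
The standard-time date in Mesoth, 11 September 2021, lies within the daylight-saving period (4 April – 31 October), so Mesoth is on daylight time, UTC−02:00.
03:00 UTC − 2h = 01:00 Mesoth.

01:00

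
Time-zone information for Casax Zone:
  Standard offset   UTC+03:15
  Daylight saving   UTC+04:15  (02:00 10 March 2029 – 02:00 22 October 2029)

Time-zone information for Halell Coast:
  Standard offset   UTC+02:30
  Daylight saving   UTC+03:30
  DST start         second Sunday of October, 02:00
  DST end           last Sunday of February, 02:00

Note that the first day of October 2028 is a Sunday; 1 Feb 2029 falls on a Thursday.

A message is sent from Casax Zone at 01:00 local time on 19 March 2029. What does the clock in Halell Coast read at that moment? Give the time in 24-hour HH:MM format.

23:15

19 March 2029 falls between 10 March and 22 October, so daylight saving is in effect and Casax Zone is at UTC+04:15.
01:00 Casax Zone − 4h15m = 20:45 UTC (rolling into the previous day, 18 March 2029).
1 October 2028 is a Sunday, so the first Sunday is October 1 and the second is October 8.
1 February 2029 is a Thursday, so Sundays fall on 4, 11, 18, 25; the last is February 25.
At the standard offset (UTC+02:30), 20:45 UTC + 2h30m = 23:15 Halell Coast standard time.
The standard-time date in Halell Coast, 18 March 2029, does not fall between 8 October 2028 and 25 February 2029, so daylight saving is not in effect and Halell Coast is at UTC+02:30.
20:45 UTC + 2h30m = 23:15 Halell Coast.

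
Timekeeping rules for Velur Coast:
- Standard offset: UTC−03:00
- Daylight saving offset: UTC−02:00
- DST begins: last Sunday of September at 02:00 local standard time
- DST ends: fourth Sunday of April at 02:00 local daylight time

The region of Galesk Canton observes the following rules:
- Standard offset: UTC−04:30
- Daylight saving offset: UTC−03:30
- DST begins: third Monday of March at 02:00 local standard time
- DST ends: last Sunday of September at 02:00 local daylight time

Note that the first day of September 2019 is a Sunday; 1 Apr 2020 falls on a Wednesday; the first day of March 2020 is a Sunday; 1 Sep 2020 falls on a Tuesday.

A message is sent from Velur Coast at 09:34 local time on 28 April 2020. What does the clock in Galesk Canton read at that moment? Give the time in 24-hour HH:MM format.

09:04

1 September 2019 is a Sunday, so Sundays fall on 1, 8, 15, 22, 29; the last is September 29.
1 April 2020 is a Wednesday, so the first Sunday is April 5 and the fourth is April 26.
28 April 2020 is outside the daylight-saving period (29 September 2019 – 26 April 2020), so Velur Coast is on standard time, UTC−03:00.
09:34 Velur Coast + 3h = 12:34 UTC.
1 March 2020 is a Sunday, so the first Monday is March 2 and the third is March 16.
1 September 2020 is a Tuesday, so Sundays fall on 6, 13, 20, 27; the last is September 27.
At the standard offset (UTC−04:30), 12:34 UTC − 4h30m = 08:04 Galesk Canton standard time.
The standard-time date in Galesk Canton, 28 April 2020, lies within the daylight-saving period (16 March – 27 September), so Galesk Canton is on daylight time, UTC−03:30.
12:34 UTC − 3h30m = 09:04 Galesk Canton.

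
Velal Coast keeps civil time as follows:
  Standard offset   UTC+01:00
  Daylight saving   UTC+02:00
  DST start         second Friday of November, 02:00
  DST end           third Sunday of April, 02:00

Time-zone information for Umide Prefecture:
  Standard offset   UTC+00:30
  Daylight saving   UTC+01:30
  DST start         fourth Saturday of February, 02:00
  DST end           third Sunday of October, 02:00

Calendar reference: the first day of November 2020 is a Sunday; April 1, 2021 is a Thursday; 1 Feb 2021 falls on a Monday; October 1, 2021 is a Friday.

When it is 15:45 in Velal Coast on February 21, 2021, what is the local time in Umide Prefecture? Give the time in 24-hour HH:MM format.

14:15

1 November 2020 is a Sunday, so the first Friday is November 6 and the second is November 13.
1 April 2021 is a Thursday, so the first Sunday is April 4 and the third is April 18.
February 21, 2021 lies within the daylight-saving period (13 November 2020 – 18 April 2021), so Velal Coast is on daylight time, UTC+02:00.
15:45 Velal Coast − 2h = 13:45 UTC.
1 February 2021 is a Monday, so the first Saturday is February 6 and the fourth is February 27.
1 October 2021 is a Friday, so the first Sunday is October 3 and the third is October 17.
At the standard offset (UTC+00:30), 13:45 UTC + 0h30m = 14:15 Umide Prefecture standard time.
The standard-time date in Umide Prefecture, February 21, 2021, does not fall between 27 February and 17 October, so daylight saving is not in effect and Umide Prefecture is at UTC+00:30.
13:45 UTC + 0h30m = 14:15 Umide Prefecture.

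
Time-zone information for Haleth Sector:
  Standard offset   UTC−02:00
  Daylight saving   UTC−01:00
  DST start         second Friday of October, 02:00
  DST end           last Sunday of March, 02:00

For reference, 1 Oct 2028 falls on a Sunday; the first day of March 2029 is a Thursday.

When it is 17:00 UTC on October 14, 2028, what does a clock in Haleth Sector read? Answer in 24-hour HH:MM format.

16:00

1 October 2028 is a Sunday, so the first Friday is October 6 and the second is October 13.
1 March 2029 is a Thursday, so Sundays fall on 4, 11, 18, 25; the last is March 25.
At the standard offset (UTC−02:00), 17:00 UTC − 2h = 15:00 Haleth Sector standard time.
Daylight saving runs 13 October 2028 – 25 March 2029; the standard-time date in Haleth Sector, October 14, 2028, is inside that window, so Haleth Sector is at UTC−01:00.
17:00 UTC − 1h = 16:00 local.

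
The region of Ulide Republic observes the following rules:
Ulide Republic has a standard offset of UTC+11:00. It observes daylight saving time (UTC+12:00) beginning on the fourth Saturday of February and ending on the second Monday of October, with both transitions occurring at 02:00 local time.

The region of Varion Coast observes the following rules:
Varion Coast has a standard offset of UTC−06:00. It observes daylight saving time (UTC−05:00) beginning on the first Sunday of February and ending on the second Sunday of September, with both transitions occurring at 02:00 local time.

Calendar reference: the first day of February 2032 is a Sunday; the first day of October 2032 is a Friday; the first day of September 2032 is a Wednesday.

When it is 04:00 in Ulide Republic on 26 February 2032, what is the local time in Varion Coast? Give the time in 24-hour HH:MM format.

1 February 2032 is a Sunday, so the first Saturday is February 7 and the fourth is February 28.
1 October 2032 is a Friday, so the first Monday is October 4 and the second is October 11.
Daylight saving runs 28 February – 11 October; 26 February 2032 is outside that window, so Ulide Republic is on standard time at UTC+11:00.
04:00 Ulide Republic − 11h = 17:00 UTC (rolling into the previous day, 25 February 2032).
1 February 2032 is a Sunday, so the first Sunday is February 1.
1 September 2032 is a Wednesday, so the first Sunday is September 5 and the second is September 12.
At the standard offset (UTC−06:00), 17:00 UTC − 6h = 11:00 Varion Coast standard time.
The standard-time date in Varion Coast, 25 February 2032, falls between 1 February and 12 September, so daylight saving is in effect and Varion Coast is at UTC−05:00.
17:00 UTC − 5h = 12:00 Varion Coast.

12:00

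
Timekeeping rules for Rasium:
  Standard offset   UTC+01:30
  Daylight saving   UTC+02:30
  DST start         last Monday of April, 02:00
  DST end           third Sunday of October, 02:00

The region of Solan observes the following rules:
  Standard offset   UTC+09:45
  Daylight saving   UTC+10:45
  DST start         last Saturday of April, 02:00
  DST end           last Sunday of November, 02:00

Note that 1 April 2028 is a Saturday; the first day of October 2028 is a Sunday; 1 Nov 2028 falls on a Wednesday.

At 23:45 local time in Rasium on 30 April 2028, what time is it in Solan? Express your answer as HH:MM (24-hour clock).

1 April 2028 is a Saturday, so Mondays fall on 3, 10, 17, 24; the last is April 24.
1 October 2028 is a Sunday, so the first Sunday is October 1 and the third is October 15.
Daylight saving runs 24 April – 15 October; 30 April 2028 is inside that window, so Rasium is at UTC+02:30.
23:45 Rasium − 2h30m = 21:15 UTC.
1 April 2028 is a Saturday, so Saturdays fall on 1, 8, 15, 22, 29; the last is April 29.
1 November 2028 is a Wednesday, so Sundays fall on 5, 12, 19, 26; the last is November 26.
At the standard offset (UTC+09:45), 21:15 UTC + 9h45m = 07:00 Solan standard time (rolling into the next day, 1 May 2028).
The standard-time date in Solan, 1 May 2028, falls between 29 April and 26 November, so daylight saving is in effect and Solan is at UTC+10:45.
21:15 UTC + 10h45m = 08:00 Solan (rolling into the next day, 1 May 2028).

08:00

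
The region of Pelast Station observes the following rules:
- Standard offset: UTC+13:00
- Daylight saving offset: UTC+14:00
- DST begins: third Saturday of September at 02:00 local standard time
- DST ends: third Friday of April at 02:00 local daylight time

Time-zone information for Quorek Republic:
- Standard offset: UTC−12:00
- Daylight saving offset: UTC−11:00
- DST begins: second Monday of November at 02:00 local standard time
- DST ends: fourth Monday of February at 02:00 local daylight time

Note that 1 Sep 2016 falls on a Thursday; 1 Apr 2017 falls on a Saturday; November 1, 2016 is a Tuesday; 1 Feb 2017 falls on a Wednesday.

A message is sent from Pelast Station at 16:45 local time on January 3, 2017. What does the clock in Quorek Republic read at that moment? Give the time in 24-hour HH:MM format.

1 September 2016 is a Thursday, so the first Saturday is September 3 and the third is September 17.
1 April 2017 is a Saturday, so the first Friday is April 7 and the third is April 21.
Daylight saving runs 17 September 2016 – 21 April 2017; January 3, 2017 is inside that window, so Pelast Station is at UTC+14:00.
16:45 Pelast Station − 14h = 02:45 UTC.
1 November 2016 is a Tuesday, so the first Monday is November 7 and the second is November 14.
1 February 2017 is a Wednesday, so the first Monday is February 6 and the fourth is February 27.
At the standard offset (UTC−12:00), 02:45 UTC − 12h = 14:45 Quorek Republic standard time (rolling into the previous day, 2 January 2017).
Daylight saving runs 14 November 2016 – 27 February 2017; the standard-time date in Quorek Republic, January 2, 2017, is inside that window, so Quorek Republic is at UTC−11:00.
02:45 UTC − 11h = 15:45 Quorek Republic (rolling into the previous day, 2 January 2017).

15:45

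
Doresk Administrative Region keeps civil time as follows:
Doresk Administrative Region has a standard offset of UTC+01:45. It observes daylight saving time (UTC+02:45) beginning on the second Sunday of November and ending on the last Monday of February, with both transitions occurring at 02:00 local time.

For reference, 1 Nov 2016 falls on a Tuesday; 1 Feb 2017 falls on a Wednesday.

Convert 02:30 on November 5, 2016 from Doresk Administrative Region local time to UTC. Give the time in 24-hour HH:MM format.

00:45

1 November 2016 is a Tuesday, so the first Sunday is November 6 and the second is November 13.
1 February 2017 is a Wednesday, so Mondays fall on 6, 13, 20, 27; the last is February 27.
Daylight saving runs 13 November 2016 – 27 February 2017; November 5, 2016 is outside that window, so Doresk Administrative Region is on standard time at UTC+01:45.
02:30 local − 1h45m = 00:45 UTC.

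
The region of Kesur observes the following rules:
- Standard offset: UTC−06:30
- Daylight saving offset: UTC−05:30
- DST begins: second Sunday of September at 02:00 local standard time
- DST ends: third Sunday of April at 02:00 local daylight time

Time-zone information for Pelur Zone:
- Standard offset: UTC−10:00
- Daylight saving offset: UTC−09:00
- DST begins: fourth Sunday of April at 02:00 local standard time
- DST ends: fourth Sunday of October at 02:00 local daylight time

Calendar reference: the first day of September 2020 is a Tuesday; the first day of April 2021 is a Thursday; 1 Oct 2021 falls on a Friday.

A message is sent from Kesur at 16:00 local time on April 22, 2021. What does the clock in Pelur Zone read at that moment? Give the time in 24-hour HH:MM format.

12:30

1 September 2020 is a Tuesday, so the first Sunday is September 6 and the second is September 13.
1 April 2021 is a Thursday, so the first Sunday is April 4 and the third is April 18.
April 22, 2021 is outside the daylight-saving period (13 September 2020 – 18 April 2021), so Kesur is on standard time, UTC−06:30.
16:00 Kesur + 6h30m = 22:30 UTC.
1 April 2021 is a Thursday, so the first Sunday is April 4 and the fourth is April 25.
1 October 2021 is a Friday, so the first Sunday is October 3 and the fourth is October 24.
At the standard offset (UTC−10:00), 22:30 UTC − 10h = 12:30 Pelur Zone standard time.
The standard-time date in Pelur Zone, April 22, 2021, is outside the daylight-saving period (25 April – 24 October), so Pelur Zone is on standard time, UTC−10:00.
22:30 UTC − 10h = 12:30 Pelur Zone.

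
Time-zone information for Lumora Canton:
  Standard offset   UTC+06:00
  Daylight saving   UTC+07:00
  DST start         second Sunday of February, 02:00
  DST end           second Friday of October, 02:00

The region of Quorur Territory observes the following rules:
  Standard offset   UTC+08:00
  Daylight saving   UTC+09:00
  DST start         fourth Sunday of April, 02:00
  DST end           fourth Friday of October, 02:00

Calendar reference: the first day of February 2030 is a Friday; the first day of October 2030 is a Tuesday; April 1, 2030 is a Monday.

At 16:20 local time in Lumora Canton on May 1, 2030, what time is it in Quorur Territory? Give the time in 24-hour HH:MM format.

18:20

1 February 2030 is a Friday, so the first Sunday is February 3 and the second is February 10.
1 October 2030 is a Tuesday, so the first Friday is October 4 and the second is October 11.
Daylight saving runs 10 February – 11 October; May 1, 2030 is inside that window, so Lumora Canton is at UTC+07:00.
16:20 Lumora Canton − 7h = 09:20 UTC.
1 April 2030 is a Monday, so the first Sunday is April 7 and the fourth is April 28.
1 October 2030 is a Tuesday, so the first Friday is October 4 and the fourth is October 25.
At the standard offset (UTC+08:00), 09:20 UTC + 8h = 17:20 Quorur Territory standard time.
Daylight saving runs 28 April – 25 October; the standard-time date in Quorur Territory, May 1, 2030, is inside that window, so Quorur Territory is at UTC+09:00.
09:20 UTC + 9h = 18:20 Quorur Territory.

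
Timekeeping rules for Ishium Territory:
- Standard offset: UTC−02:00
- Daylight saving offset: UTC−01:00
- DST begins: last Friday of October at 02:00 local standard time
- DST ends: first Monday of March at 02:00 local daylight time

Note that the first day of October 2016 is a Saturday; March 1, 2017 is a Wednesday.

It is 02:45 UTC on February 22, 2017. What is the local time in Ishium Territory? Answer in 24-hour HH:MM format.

01:45

1 October 2016 is a Saturday, so Fridays fall on 7, 14, 21, 28; the last is October 28.
1 March 2017 is a Wednesday, so the first Monday is March 6.
At the standard offset (UTC−02:00), 02:45 UTC − 2h = 00:45 Ishium Territory standard time.
Daylight saving runs 28 October 2016 – 6 March 2017; the standard-time date in Ishium Territory, February 22, 2017, is inside that window, so Ishium Territory is at UTC−01:00.
02:45 UTC − 1h = 01:45 local.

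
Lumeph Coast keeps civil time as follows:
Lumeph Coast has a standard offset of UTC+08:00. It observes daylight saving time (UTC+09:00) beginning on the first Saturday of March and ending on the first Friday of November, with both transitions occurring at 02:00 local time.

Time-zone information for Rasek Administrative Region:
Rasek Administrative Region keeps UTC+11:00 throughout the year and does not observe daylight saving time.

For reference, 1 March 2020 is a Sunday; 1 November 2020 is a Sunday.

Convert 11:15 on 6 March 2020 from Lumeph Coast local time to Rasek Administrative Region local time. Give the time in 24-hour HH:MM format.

14:15

1 March 2020 is a Sunday, so the first Saturday is March 7.
1 November 2020 is a Sunday, so the first Friday is November 6.
Daylight saving runs 7 March – 6 November; 6 March 2020 is outside that window, so Lumeph Coast is on standard time at UTC+08:00.
11:15 Lumeph Coast − 8h = 03:15 UTC.
Rasek Administrative Region stays on UTC+11:00 all year.
03:15 UTC + 11h = 14:15 Rasek Administrative Region.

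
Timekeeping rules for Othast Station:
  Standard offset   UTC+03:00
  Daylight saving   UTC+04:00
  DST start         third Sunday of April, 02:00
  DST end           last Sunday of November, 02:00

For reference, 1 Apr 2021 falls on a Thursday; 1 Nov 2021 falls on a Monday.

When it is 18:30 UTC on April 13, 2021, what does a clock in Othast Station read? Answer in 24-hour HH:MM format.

21:30

1 April 2021 is a Thursday, so the first Sunday is April 4 and the third is April 18.
1 November 2021 is a Monday, so Sundays fall on 7, 14, 21, 28; the last is November 28.
At the standard offset (UTC+03:00), 18:30 UTC + 3h = 21:30 Othast Station standard time.
Daylight saving runs 18 April – 28 November; the standard-time date in Othast Station, April 13, 2021, is outside that window, so Othast Station is on standard time at UTC+03:00.
18:30 UTC + 3h = 21:30 local.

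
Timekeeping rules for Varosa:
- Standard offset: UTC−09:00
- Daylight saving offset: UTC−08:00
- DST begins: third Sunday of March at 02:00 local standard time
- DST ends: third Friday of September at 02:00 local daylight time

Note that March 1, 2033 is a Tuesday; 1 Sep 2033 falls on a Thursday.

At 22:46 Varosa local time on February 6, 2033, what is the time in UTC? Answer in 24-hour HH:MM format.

07:46

1 March 2033 is a Tuesday, so the first Sunday is March 6 and the third is March 20.
1 September 2033 is a Thursday, so the first Friday is September 2 and the third is September 16.
Daylight saving runs 20 March – 16 September; February 6, 2033 is outside that window, so Varosa is on standard time at UTC−09:00.
22:46 local + 9h = 07:46 UTC (rolling into the next day, 7 February 2033).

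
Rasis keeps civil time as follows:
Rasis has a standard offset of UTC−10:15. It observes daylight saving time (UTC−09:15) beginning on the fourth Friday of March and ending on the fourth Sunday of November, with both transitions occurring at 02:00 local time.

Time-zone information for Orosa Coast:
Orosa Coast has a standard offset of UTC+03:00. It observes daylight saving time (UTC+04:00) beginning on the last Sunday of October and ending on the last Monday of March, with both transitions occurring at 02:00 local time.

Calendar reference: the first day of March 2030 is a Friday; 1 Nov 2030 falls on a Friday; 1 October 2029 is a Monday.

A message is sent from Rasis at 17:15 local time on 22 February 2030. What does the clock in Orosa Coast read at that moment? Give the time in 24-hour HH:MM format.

1 March 2030 is a Friday, so the first Friday is March 1 and the fourth is March 22.
1 November 2030 is a Friday, so the first Sunday is November 3 and the fourth is November 24.
22 February 2030 does not fall between 22 March and 24 November, so daylight saving is not in effect and Rasis is at UTC−10:15.
17:15 Rasis + 10h15m = 03:30 UTC (rolling into the next day, 23 February 2030).
1 October 2029 is a Monday, so Sundays fall on 7, 14, 21, 28; the last is October 28.
1 March 2030 is a Friday, so Mondays fall on 4, 11, 18, 25; the last is March 25.
At the standard offset (UTC+03:00), 03:30 UTC + 3h = 06:30 Orosa Coast standard time.
The standard-time date in Orosa Coast, 23 February 2030, lies within the daylight-saving period (28 October 2029 – 25 March 2030), so Orosa Coast is on daylight time, UTC+04:00.
03:30 UTC + 4h = 07:30 Orosa Coast.

07:30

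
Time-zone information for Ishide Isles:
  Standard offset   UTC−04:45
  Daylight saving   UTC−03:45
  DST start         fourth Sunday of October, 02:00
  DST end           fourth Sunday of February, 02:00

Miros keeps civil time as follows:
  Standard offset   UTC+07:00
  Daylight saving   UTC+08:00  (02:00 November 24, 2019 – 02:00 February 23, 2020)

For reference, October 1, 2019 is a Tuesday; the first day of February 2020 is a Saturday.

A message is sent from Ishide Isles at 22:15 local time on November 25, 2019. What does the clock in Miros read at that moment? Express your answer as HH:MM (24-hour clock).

1 October 2019 is a Tuesday, so the first Sunday is October 6 and the fourth is October 27.
1 February 2020 is a Saturday, so the first Sunday is February 2 and the fourth is February 23.
November 25, 2019 falls between 27 October 2019 and 23 February 2020, so daylight saving is in effect and Ishide Isles is at UTC−03:45.
22:15 Ishide Isles + 3h45m = 02:00 UTC (rolling into the next day, 26 November 2019).
At the standard offset (UTC+07:00), 02:00 UTC + 7h = 09:00 Miros standard time.
The standard-time date in Miros, November 26, 2019, falls between 24 November 2019 and 23 February 2020, so daylight saving is in effect and Miros is at UTC+08:00.
02:00 UTC + 8h = 10:00 Miros.

10:00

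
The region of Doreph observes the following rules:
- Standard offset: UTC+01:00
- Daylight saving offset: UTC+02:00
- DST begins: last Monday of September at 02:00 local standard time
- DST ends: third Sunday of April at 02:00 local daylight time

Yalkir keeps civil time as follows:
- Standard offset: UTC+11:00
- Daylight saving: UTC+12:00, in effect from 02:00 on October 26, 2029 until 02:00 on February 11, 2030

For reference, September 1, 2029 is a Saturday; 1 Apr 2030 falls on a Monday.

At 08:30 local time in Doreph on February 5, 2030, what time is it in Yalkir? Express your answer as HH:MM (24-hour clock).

18:30

1 September 2029 is a Saturday, so Mondays fall on 3, 10, 17, 24; the last is September 24.
1 April 2030 is a Monday, so the first Sunday is April 7 and the third is April 21.
Daylight saving runs 24 September 2029 – 21 April 2030; February 5, 2030 is inside that window, so Doreph is at UTC+02:00.
08:30 Doreph − 2h = 06:30 UTC.
At the standard offset (UTC+11:00), 06:30 UTC + 11h = 17:30 Yalkir standard time.
Daylight saving runs 26 October 2029 – 11 February 2030; the standard-time date in Yalkir, February 5, 2030, is inside that window, so Yalkir is at UTC+12:00.
06:30 UTC + 12h = 18:30 Yalkir.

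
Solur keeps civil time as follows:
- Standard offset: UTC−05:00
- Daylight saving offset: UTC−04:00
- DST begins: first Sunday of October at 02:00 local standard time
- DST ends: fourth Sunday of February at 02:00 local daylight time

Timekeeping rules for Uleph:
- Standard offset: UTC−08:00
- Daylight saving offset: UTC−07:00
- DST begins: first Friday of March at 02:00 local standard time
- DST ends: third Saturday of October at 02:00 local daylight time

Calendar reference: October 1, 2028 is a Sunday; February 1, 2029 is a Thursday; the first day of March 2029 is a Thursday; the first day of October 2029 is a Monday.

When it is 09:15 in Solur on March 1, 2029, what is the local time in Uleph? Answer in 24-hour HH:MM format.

06:15

1 October 2028 is a Sunday, so the first Sunday is October 1.
1 February 2029 is a Thursday, so the first Sunday is February 4 and the fourth is February 25.
March 1, 2029 is outside the daylight-saving period (1 October 2028 – 25 February 2029), so Solur is on standard time, UTC−05:00.
09:15 Solur + 5h = 14:15 UTC.
1 March 2029 is a Thursday, so the first Friday is March 2.
1 October 2029 is a Monday, so the first Saturday is October 6 and the third is October 20.
At the standard offset (UTC−08:00), 14:15 UTC − 8h = 06:15 Uleph standard time.
The standard-time date in Uleph, March 1, 2029, is outside the daylight-saving period (2 March – 20 October), so Uleph is on standard time, UTC−08:00.
14:15 UTC − 8h = 06:15 Uleph.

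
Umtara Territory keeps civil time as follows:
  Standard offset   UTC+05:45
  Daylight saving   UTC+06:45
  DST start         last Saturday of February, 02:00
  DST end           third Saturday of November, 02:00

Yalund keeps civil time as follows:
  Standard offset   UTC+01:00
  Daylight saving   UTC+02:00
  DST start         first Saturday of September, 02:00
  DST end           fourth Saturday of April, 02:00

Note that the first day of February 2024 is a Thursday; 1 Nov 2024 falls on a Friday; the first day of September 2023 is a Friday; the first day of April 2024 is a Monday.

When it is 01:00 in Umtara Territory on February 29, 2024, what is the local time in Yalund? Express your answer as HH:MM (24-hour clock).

1 February 2024 is a Thursday, so Saturdays fall on 3, 10, 17, 24; the last is February 24.
1 November 2024 is a Friday, so the first Saturday is November 2 and the third is November 16.
February 29, 2024 lies within the daylight-saving period (24 February – 16 November), so Umtara Territory is on daylight time, UTC+06:45.
01:00 Umtara Territory − 6h45m = 18:15 UTC (rolling into the previous day, 28 February 2024).
1 September 2023 is a Friday, so the first Saturday is September 2.
1 April 2024 is a Monday, so the first Saturday is April 6 and the fourth is April 27.
At the standard offset (UTC+01:00), 18:15 UTC + 1h = 19:15 Yalund standard time.
The standard-time date in Yalund, February 28, 2024, lies within the daylight-saving period (2 September 2023 – 27 April 2024), so Yalund is on daylight time, UTC+02:00.
18:15 UTC + 2h = 20:15 Yalund.

20:15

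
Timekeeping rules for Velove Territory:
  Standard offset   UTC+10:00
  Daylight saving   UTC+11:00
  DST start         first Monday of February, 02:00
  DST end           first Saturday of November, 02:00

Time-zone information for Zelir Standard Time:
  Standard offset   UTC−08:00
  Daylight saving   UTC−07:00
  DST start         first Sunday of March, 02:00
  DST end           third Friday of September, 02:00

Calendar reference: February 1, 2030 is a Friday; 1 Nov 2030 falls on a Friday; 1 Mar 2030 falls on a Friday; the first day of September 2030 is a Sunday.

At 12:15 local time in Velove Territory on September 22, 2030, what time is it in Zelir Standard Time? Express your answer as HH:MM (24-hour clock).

1 February 2030 is a Friday, so the first Monday is February 4.
1 November 2030 is a Friday, so the first Saturday is November 2.
Daylight saving runs 4 February – 2 November; September 22, 2030 is inside that window, so Velove Territory is at UTC+11:00.
12:15 Velove Territory − 11h = 01:15 UTC.
1 March 2030 is a Friday, so the first Sunday is March 3.
1 September 2030 is a Sunday, so the first Friday is September 6 and the third is September 20.
At the standard offset (UTC−08:00), 01:15 UTC − 8h = 17:15 Zelir Standard Time standard time (rolling into the previous day, 21 September 2030).
The standard-time date in Zelir Standard Time, September 21, 2030, is outside the daylight-saving period (3 March – 20 September), so Zelir Standard Time is on standard time, UTC−08:00.
01:15 UTC − 8h = 17:15 Zelir Standard Time (rolling into the previous day, 21 September 2030).

17:15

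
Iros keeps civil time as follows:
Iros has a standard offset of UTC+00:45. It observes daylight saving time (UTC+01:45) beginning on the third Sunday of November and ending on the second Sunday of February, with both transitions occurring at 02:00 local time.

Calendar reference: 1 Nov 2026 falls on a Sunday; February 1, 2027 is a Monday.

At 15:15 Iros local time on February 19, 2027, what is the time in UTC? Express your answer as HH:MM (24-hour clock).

1 November 2026 is a Sunday, so the first Sunday is November 1 and the third is November 15.
1 February 2027 is a Monday, so the first Sunday is February 7 and the second is February 14.
February 19, 2027 is outside the daylight-saving period (15 November 2026 – 14 February 2027), so Iros is on standard time, UTC+00:45.
15:15 local − 0h45m = 14:30 UTC.

14:30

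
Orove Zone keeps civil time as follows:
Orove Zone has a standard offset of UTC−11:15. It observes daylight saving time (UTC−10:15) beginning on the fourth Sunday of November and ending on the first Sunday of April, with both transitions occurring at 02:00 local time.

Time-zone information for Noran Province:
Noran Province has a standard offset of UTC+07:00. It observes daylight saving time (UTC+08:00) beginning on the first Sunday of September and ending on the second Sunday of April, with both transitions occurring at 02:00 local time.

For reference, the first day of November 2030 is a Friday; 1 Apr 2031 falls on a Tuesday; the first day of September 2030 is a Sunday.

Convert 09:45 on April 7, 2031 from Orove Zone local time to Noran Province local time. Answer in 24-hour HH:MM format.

05:00

1 November 2030 is a Friday, so the first Sunday is November 3 and the fourth is November 24.
1 April 2031 is a Tuesday, so the first Sunday is April 6.
April 7, 2031 does not fall between 24 November 2030 and 6 April 2031, so daylight saving is not in effect and Orove Zone is at UTC−11:15.
09:45 Orove Zone + 11h15m = 21:00 UTC.
1 September 2030 is a Sunday, so the first Sunday is September 1.
1 April 2031 is a Tuesday, so the first Sunday is April 6 and the second is April 13.
At the standard offset (UTC+07:00), 21:00 UTC + 7h = 04:00 Noran Province standard time (rolling into the next day, 8 April 2031).
The standard-time date in Noran Province, April 8, 2031, falls between 1 September 2030 and 13 April 2031, so daylight saving is in effect and Noran Province is at UTC+08:00.
21:00 UTC + 8h = 05:00 Noran Province (rolling into the next day, 8 April 2031).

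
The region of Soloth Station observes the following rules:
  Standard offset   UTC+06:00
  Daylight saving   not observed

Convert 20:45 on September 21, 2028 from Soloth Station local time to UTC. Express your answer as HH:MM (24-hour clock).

Soloth Station stays on UTC+06:00 all year.
20:45 local − 6h = 14:45 UTC.

14:45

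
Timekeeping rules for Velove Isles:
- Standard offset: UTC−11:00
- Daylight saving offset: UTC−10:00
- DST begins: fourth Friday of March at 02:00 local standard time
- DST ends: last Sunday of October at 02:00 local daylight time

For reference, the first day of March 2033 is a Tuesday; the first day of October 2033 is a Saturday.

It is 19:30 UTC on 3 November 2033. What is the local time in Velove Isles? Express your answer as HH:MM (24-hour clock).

1 March 2033 is a Tuesday, so the first Friday is March 4 and the fourth is March 25.
1 October 2033 is a Saturday, so Sundays fall on 2, 9, 16, 23, 30; the last is October 30.
At the standard offset (UTC−11:00), 19:30 UTC − 11h = 08:30 Velove Isles standard time.
Daylight saving runs 25 March – 30 October; the standard-time date in Velove Isles, 3 November 2033, is outside that window, so Velove Isles is on standard time at UTC−11:00.
19:30 UTC − 11h = 08:30 local.

08:30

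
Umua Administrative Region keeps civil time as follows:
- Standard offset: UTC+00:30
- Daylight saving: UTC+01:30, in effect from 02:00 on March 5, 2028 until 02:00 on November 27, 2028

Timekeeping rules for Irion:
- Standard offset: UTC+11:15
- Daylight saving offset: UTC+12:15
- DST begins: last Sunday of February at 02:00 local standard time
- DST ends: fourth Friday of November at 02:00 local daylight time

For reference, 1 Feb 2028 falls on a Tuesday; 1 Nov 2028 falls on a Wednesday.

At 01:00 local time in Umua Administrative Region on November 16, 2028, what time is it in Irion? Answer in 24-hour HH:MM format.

11:45

Daylight saving runs 5 March – 27 November; November 16, 2028 is inside that window, so Umua Administrative Region is at UTC+01:30.
01:00 Umua Administrative Region − 1h30m = 23:30 UTC (rolling into the previous day, 15 November 2028).
1 February 2028 is a Tuesday, so Sundays fall on 6, 13, 20, 27; the last is February 27.
1 November 2028 is a Wednesday, so the first Friday is November 3 and the fourth is November 24.
At the standard offset (UTC+11:15), 23:30 UTC + 11h15m = 10:45 Irion standard time (rolling into the next day, 16 November 2028).
Daylight saving runs 27 February – 24 November; the standard-time date in Irion, November 16, 2028, is inside that window, so Irion is at UTC+12:15.
23:30 UTC + 12h15m = 11:45 Irion (rolling into the next day, 16 November 2028).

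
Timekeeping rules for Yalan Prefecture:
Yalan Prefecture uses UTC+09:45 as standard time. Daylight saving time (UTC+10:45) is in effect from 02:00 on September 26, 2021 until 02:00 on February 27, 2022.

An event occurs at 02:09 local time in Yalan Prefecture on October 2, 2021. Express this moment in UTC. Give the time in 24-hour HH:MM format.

15:24

October 2, 2021 lies within the daylight-saving period (26 September 2021 – 27 February 2022), so Yalan Prefecture is on daylight time, UTC+10:45.
02:09 local − 10h45m = 15:24 UTC (rolling into the previous day, 1 October 2021).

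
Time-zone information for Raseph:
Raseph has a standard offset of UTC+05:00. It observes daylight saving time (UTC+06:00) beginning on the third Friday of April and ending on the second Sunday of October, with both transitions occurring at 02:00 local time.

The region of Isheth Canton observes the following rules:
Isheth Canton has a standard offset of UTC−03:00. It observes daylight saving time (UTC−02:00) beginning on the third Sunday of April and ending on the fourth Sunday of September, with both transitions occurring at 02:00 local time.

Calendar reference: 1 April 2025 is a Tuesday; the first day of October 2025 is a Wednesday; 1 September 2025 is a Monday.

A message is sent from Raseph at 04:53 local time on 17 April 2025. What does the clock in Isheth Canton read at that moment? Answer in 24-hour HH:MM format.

1 April 2025 is a Tuesday, so the first Friday is April 4 and the third is April 18.
1 October 2025 is a Wednesday, so the first Sunday is October 5 and the second is October 12.
Daylight saving runs 18 April – 12 October; 17 April 2025 is outside that window, so Raseph is on standard time at UTC+05:00.
04:53 Raseph − 5h = 23:53 UTC (rolling into the previous day, 16 April 2025).
1 April 2025 is a Tuesday, so the first Sunday is April 6 and the third is April 20.
1 September 2025 is a Monday, so the first Sunday is September 7 and the fourth is September 28.
At the standard offset (UTC−03:00), 23:53 UTC − 3h = 20:53 Isheth Canton standard time.
Daylight saving runs 20 April – 28 September; the standard-time date in Isheth Canton, 16 April 2025, is outside that window, so Isheth Canton is on standard time at UTC−03:00.
23:53 UTC − 3h = 20:53 Isheth Canton.

20:53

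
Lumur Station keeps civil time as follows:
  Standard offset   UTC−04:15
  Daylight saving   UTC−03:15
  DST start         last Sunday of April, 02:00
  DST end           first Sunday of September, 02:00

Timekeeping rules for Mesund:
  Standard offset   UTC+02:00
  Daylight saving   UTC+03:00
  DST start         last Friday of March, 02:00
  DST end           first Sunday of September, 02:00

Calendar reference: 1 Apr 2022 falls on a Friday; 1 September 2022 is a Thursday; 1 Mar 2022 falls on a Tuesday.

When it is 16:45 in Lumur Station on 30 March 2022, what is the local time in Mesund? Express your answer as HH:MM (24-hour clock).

00:00

1 April 2022 is a Friday, so Sundays fall on 3, 10, 17, 24; the last is April 24.
1 September 2022 is a Thursday, so the first Sunday is September 4.
Daylight saving runs 24 April – 4 September; 30 March 2022 is outside that window, so Lumur Station is on standard time at UTC−04:15.
16:45 Lumur Station + 4h15m = 21:00 UTC.
1 March 2022 is a Tuesday, so Fridays fall on 4, 11, 18, 25; the last is March 25.
1 September 2022 is a Thursday, so the first Sunday is September 4.
At the standard offset (UTC+02:00), 21:00 UTC + 2h = 23:00 Mesund standard time.
Daylight saving runs 25 March – 4 September; the standard-time date in Mesund, 30 March 2022, is inside that window, so Mesund is at UTC+03:00.
21:00 UTC + 3h = 00:00 Mesund (rolling into the next day, 31 March 2022).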